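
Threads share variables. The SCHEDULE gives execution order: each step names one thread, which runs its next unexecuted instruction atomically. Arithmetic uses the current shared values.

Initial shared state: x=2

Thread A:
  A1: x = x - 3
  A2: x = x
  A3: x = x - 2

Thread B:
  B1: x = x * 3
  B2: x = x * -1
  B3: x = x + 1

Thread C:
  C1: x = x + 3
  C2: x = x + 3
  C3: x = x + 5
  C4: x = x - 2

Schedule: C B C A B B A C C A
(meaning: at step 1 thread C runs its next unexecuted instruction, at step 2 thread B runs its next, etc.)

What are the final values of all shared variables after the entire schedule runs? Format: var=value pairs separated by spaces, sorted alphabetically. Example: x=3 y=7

Answer: x=-13

Derivation:
Step 1: thread C executes C1 (x = x + 3). Shared: x=5. PCs: A@0 B@0 C@1
Step 2: thread B executes B1 (x = x * 3). Shared: x=15. PCs: A@0 B@1 C@1
Step 3: thread C executes C2 (x = x + 3). Shared: x=18. PCs: A@0 B@1 C@2
Step 4: thread A executes A1 (x = x - 3). Shared: x=15. PCs: A@1 B@1 C@2
Step 5: thread B executes B2 (x = x * -1). Shared: x=-15. PCs: A@1 B@2 C@2
Step 6: thread B executes B3 (x = x + 1). Shared: x=-14. PCs: A@1 B@3 C@2
Step 7: thread A executes A2 (x = x). Shared: x=-14. PCs: A@2 B@3 C@2
Step 8: thread C executes C3 (x = x + 5). Shared: x=-9. PCs: A@2 B@3 C@3
Step 9: thread C executes C4 (x = x - 2). Shared: x=-11. PCs: A@2 B@3 C@4
Step 10: thread A executes A3 (x = x - 2). Shared: x=-13. PCs: A@3 B@3 C@4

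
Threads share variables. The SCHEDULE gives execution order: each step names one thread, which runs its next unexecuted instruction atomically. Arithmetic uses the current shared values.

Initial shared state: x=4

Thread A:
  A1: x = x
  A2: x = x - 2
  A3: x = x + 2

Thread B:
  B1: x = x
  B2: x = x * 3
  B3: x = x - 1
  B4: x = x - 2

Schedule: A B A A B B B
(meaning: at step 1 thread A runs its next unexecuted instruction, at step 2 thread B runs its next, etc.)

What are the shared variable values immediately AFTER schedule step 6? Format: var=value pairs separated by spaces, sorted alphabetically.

Answer: x=11

Derivation:
Step 1: thread A executes A1 (x = x). Shared: x=4. PCs: A@1 B@0
Step 2: thread B executes B1 (x = x). Shared: x=4. PCs: A@1 B@1
Step 3: thread A executes A2 (x = x - 2). Shared: x=2. PCs: A@2 B@1
Step 4: thread A executes A3 (x = x + 2). Shared: x=4. PCs: A@3 B@1
Step 5: thread B executes B2 (x = x * 3). Shared: x=12. PCs: A@3 B@2
Step 6: thread B executes B3 (x = x - 1). Shared: x=11. PCs: A@3 B@3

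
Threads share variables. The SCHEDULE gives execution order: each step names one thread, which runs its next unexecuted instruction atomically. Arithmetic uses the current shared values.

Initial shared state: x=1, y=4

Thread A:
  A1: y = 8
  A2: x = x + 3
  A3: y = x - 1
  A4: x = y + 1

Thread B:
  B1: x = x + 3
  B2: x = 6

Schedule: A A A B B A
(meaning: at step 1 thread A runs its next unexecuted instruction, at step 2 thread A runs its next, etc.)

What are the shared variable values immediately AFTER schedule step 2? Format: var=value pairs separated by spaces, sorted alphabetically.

Answer: x=4 y=8

Derivation:
Step 1: thread A executes A1 (y = 8). Shared: x=1 y=8. PCs: A@1 B@0
Step 2: thread A executes A2 (x = x + 3). Shared: x=4 y=8. PCs: A@2 B@0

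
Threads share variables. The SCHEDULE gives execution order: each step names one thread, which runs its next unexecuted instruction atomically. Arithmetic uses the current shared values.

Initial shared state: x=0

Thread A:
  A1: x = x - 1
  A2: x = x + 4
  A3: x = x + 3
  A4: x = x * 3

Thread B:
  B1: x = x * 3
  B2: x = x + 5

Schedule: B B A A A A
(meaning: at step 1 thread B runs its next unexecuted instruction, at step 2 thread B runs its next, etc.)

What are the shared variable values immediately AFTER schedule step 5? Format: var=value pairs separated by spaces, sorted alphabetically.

Answer: x=11

Derivation:
Step 1: thread B executes B1 (x = x * 3). Shared: x=0. PCs: A@0 B@1
Step 2: thread B executes B2 (x = x + 5). Shared: x=5. PCs: A@0 B@2
Step 3: thread A executes A1 (x = x - 1). Shared: x=4. PCs: A@1 B@2
Step 4: thread A executes A2 (x = x + 4). Shared: x=8. PCs: A@2 B@2
Step 5: thread A executes A3 (x = x + 3). Shared: x=11. PCs: A@3 B@2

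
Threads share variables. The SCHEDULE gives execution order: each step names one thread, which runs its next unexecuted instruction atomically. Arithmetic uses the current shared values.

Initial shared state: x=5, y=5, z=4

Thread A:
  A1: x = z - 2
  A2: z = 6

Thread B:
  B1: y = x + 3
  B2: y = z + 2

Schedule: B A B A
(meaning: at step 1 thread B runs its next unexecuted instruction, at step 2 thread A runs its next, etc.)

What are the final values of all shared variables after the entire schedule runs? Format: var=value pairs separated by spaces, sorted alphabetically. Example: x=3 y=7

Step 1: thread B executes B1 (y = x + 3). Shared: x=5 y=8 z=4. PCs: A@0 B@1
Step 2: thread A executes A1 (x = z - 2). Shared: x=2 y=8 z=4. PCs: A@1 B@1
Step 3: thread B executes B2 (y = z + 2). Shared: x=2 y=6 z=4. PCs: A@1 B@2
Step 4: thread A executes A2 (z = 6). Shared: x=2 y=6 z=6. PCs: A@2 B@2

Answer: x=2 y=6 z=6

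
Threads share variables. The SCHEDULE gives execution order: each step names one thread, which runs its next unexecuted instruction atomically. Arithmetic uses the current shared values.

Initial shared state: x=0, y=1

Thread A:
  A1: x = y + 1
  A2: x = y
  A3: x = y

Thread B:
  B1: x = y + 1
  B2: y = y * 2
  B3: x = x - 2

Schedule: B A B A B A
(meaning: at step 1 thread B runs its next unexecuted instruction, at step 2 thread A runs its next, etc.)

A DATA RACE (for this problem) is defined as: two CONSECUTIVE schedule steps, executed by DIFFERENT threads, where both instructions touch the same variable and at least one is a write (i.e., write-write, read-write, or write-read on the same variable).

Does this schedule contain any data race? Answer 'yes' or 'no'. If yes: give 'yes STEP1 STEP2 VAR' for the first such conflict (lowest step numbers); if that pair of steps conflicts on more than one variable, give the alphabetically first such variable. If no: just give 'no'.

Answer: yes 1 2 x

Derivation:
Steps 1,2: B(x = y + 1) vs A(x = y + 1). RACE on x (W-W).
Steps 2,3: A(x = y + 1) vs B(y = y * 2). RACE on y (R-W).
Steps 3,4: B(y = y * 2) vs A(x = y). RACE on y (W-R).
Steps 4,5: A(x = y) vs B(x = x - 2). RACE on x (W-W).
Steps 5,6: B(x = x - 2) vs A(x = y). RACE on x (W-W).
First conflict at steps 1,2.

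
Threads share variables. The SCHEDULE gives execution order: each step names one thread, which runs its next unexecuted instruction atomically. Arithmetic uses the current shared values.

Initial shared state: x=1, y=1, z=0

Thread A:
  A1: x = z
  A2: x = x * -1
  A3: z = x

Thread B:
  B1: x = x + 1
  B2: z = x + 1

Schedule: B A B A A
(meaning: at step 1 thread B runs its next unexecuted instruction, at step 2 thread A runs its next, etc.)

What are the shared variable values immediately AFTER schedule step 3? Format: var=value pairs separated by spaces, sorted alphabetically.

Step 1: thread B executes B1 (x = x + 1). Shared: x=2 y=1 z=0. PCs: A@0 B@1
Step 2: thread A executes A1 (x = z). Shared: x=0 y=1 z=0. PCs: A@1 B@1
Step 3: thread B executes B2 (z = x + 1). Shared: x=0 y=1 z=1. PCs: A@1 B@2

Answer: x=0 y=1 z=1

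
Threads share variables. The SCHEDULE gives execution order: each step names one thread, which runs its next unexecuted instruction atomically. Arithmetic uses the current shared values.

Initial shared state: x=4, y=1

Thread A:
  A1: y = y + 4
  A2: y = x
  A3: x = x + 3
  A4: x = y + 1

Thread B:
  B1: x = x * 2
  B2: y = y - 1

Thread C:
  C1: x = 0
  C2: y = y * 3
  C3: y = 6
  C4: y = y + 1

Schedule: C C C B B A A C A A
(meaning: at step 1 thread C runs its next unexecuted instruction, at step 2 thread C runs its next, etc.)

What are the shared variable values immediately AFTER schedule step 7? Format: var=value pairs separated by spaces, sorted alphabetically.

Step 1: thread C executes C1 (x = 0). Shared: x=0 y=1. PCs: A@0 B@0 C@1
Step 2: thread C executes C2 (y = y * 3). Shared: x=0 y=3. PCs: A@0 B@0 C@2
Step 3: thread C executes C3 (y = 6). Shared: x=0 y=6. PCs: A@0 B@0 C@3
Step 4: thread B executes B1 (x = x * 2). Shared: x=0 y=6. PCs: A@0 B@1 C@3
Step 5: thread B executes B2 (y = y - 1). Shared: x=0 y=5. PCs: A@0 B@2 C@3
Step 6: thread A executes A1 (y = y + 4). Shared: x=0 y=9. PCs: A@1 B@2 C@3
Step 7: thread A executes A2 (y = x). Shared: x=0 y=0. PCs: A@2 B@2 C@3

Answer: x=0 y=0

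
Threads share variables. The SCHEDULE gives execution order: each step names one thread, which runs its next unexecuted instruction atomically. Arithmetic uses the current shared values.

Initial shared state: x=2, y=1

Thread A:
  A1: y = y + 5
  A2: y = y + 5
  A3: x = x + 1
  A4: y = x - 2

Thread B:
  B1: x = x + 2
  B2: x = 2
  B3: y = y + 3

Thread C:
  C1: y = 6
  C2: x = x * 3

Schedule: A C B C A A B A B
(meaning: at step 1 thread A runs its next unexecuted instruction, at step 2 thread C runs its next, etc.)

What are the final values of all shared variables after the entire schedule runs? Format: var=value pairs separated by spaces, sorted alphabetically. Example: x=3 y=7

Answer: x=2 y=3

Derivation:
Step 1: thread A executes A1 (y = y + 5). Shared: x=2 y=6. PCs: A@1 B@0 C@0
Step 2: thread C executes C1 (y = 6). Shared: x=2 y=6. PCs: A@1 B@0 C@1
Step 3: thread B executes B1 (x = x + 2). Shared: x=4 y=6. PCs: A@1 B@1 C@1
Step 4: thread C executes C2 (x = x * 3). Shared: x=12 y=6. PCs: A@1 B@1 C@2
Step 5: thread A executes A2 (y = y + 5). Shared: x=12 y=11. PCs: A@2 B@1 C@2
Step 6: thread A executes A3 (x = x + 1). Shared: x=13 y=11. PCs: A@3 B@1 C@2
Step 7: thread B executes B2 (x = 2). Shared: x=2 y=11. PCs: A@3 B@2 C@2
Step 8: thread A executes A4 (y = x - 2). Shared: x=2 y=0. PCs: A@4 B@2 C@2
Step 9: thread B executes B3 (y = y + 3). Shared: x=2 y=3. PCs: A@4 B@3 C@2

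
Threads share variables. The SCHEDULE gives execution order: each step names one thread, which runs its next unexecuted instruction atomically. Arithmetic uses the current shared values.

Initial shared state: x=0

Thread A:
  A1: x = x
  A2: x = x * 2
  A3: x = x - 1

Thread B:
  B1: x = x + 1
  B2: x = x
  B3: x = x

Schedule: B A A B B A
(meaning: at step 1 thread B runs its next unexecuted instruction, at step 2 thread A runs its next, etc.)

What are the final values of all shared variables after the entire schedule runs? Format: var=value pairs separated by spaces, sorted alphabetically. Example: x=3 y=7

Step 1: thread B executes B1 (x = x + 1). Shared: x=1. PCs: A@0 B@1
Step 2: thread A executes A1 (x = x). Shared: x=1. PCs: A@1 B@1
Step 3: thread A executes A2 (x = x * 2). Shared: x=2. PCs: A@2 B@1
Step 4: thread B executes B2 (x = x). Shared: x=2. PCs: A@2 B@2
Step 5: thread B executes B3 (x = x). Shared: x=2. PCs: A@2 B@3
Step 6: thread A executes A3 (x = x - 1). Shared: x=1. PCs: A@3 B@3

Answer: x=1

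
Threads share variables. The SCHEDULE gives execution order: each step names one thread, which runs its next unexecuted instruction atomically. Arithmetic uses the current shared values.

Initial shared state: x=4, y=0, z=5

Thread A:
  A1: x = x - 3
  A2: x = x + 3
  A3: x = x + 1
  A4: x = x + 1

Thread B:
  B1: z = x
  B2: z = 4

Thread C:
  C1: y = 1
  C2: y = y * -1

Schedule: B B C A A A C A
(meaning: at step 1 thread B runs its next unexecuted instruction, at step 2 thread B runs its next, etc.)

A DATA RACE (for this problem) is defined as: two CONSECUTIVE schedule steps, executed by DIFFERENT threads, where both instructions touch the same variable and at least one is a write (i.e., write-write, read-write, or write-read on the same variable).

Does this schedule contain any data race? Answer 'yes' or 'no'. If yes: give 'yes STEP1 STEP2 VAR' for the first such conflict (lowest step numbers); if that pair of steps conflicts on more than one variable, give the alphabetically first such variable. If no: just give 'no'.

Steps 1,2: same thread (B). No race.
Steps 2,3: B(r=-,w=z) vs C(r=-,w=y). No conflict.
Steps 3,4: C(r=-,w=y) vs A(r=x,w=x). No conflict.
Steps 4,5: same thread (A). No race.
Steps 5,6: same thread (A). No race.
Steps 6,7: A(r=x,w=x) vs C(r=y,w=y). No conflict.
Steps 7,8: C(r=y,w=y) vs A(r=x,w=x). No conflict.

Answer: no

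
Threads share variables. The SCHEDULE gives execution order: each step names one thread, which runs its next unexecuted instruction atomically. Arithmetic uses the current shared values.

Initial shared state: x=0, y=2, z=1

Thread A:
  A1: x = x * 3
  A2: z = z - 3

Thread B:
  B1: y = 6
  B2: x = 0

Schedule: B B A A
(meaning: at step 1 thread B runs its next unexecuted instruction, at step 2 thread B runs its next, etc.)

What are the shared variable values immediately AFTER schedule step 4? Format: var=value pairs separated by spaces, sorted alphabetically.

Step 1: thread B executes B1 (y = 6). Shared: x=0 y=6 z=1. PCs: A@0 B@1
Step 2: thread B executes B2 (x = 0). Shared: x=0 y=6 z=1. PCs: A@0 B@2
Step 3: thread A executes A1 (x = x * 3). Shared: x=0 y=6 z=1. PCs: A@1 B@2
Step 4: thread A executes A2 (z = z - 3). Shared: x=0 y=6 z=-2. PCs: A@2 B@2

Answer: x=0 y=6 z=-2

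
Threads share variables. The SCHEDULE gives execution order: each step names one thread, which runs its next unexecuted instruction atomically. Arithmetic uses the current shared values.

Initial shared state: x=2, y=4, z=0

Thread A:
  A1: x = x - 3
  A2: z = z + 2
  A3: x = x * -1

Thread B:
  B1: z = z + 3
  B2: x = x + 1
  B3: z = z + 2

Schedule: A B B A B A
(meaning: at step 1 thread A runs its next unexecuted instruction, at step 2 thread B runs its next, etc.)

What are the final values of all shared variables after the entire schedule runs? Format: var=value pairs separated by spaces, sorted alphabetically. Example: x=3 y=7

Answer: x=0 y=4 z=7

Derivation:
Step 1: thread A executes A1 (x = x - 3). Shared: x=-1 y=4 z=0. PCs: A@1 B@0
Step 2: thread B executes B1 (z = z + 3). Shared: x=-1 y=4 z=3. PCs: A@1 B@1
Step 3: thread B executes B2 (x = x + 1). Shared: x=0 y=4 z=3. PCs: A@1 B@2
Step 4: thread A executes A2 (z = z + 2). Shared: x=0 y=4 z=5. PCs: A@2 B@2
Step 5: thread B executes B3 (z = z + 2). Shared: x=0 y=4 z=7. PCs: A@2 B@3
Step 6: thread A executes A3 (x = x * -1). Shared: x=0 y=4 z=7. PCs: A@3 B@3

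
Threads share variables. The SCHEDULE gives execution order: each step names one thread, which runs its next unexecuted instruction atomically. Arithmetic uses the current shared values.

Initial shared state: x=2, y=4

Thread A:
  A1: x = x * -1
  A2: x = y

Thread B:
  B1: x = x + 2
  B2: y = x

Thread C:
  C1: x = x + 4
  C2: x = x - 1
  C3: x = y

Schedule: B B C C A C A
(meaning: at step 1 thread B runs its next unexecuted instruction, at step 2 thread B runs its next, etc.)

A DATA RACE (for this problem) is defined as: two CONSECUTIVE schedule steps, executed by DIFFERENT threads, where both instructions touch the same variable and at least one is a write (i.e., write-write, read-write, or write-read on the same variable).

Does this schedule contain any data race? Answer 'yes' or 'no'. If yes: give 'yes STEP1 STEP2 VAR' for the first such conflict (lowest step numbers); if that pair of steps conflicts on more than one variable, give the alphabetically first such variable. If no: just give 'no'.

Steps 1,2: same thread (B). No race.
Steps 2,3: B(y = x) vs C(x = x + 4). RACE on x (R-W).
Steps 3,4: same thread (C). No race.
Steps 4,5: C(x = x - 1) vs A(x = x * -1). RACE on x (W-W).
Steps 5,6: A(x = x * -1) vs C(x = y). RACE on x (W-W).
Steps 6,7: C(x = y) vs A(x = y). RACE on x (W-W).
First conflict at steps 2,3.

Answer: yes 2 3 x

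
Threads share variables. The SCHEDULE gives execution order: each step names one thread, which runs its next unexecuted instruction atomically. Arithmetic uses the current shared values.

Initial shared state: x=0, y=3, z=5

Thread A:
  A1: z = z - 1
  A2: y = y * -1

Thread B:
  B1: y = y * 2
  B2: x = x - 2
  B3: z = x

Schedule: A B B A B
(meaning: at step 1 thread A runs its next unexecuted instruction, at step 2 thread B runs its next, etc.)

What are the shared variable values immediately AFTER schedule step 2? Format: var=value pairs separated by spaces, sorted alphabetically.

Step 1: thread A executes A1 (z = z - 1). Shared: x=0 y=3 z=4. PCs: A@1 B@0
Step 2: thread B executes B1 (y = y * 2). Shared: x=0 y=6 z=4. PCs: A@1 B@1

Answer: x=0 y=6 z=4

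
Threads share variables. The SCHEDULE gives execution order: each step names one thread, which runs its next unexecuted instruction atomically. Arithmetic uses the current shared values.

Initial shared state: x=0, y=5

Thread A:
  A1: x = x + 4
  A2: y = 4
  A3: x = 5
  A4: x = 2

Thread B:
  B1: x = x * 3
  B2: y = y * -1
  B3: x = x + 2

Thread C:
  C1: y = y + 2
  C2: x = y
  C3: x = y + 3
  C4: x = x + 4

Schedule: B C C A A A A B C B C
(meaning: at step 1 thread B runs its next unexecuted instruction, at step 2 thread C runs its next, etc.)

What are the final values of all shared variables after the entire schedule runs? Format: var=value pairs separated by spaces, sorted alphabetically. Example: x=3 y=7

Step 1: thread B executes B1 (x = x * 3). Shared: x=0 y=5. PCs: A@0 B@1 C@0
Step 2: thread C executes C1 (y = y + 2). Shared: x=0 y=7. PCs: A@0 B@1 C@1
Step 3: thread C executes C2 (x = y). Shared: x=7 y=7. PCs: A@0 B@1 C@2
Step 4: thread A executes A1 (x = x + 4). Shared: x=11 y=7. PCs: A@1 B@1 C@2
Step 5: thread A executes A2 (y = 4). Shared: x=11 y=4. PCs: A@2 B@1 C@2
Step 6: thread A executes A3 (x = 5). Shared: x=5 y=4. PCs: A@3 B@1 C@2
Step 7: thread A executes A4 (x = 2). Shared: x=2 y=4. PCs: A@4 B@1 C@2
Step 8: thread B executes B2 (y = y * -1). Shared: x=2 y=-4. PCs: A@4 B@2 C@2
Step 9: thread C executes C3 (x = y + 3). Shared: x=-1 y=-4. PCs: A@4 B@2 C@3
Step 10: thread B executes B3 (x = x + 2). Shared: x=1 y=-4. PCs: A@4 B@3 C@3
Step 11: thread C executes C4 (x = x + 4). Shared: x=5 y=-4. PCs: A@4 B@3 C@4

Answer: x=5 y=-4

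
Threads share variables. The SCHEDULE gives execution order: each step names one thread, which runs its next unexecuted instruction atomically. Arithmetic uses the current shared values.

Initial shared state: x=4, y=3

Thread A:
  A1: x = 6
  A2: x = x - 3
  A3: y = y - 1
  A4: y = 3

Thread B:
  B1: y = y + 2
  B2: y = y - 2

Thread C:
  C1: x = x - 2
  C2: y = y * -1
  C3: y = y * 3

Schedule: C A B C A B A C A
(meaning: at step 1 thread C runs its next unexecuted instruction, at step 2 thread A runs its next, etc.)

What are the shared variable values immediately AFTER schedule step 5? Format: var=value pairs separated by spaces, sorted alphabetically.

Step 1: thread C executes C1 (x = x - 2). Shared: x=2 y=3. PCs: A@0 B@0 C@1
Step 2: thread A executes A1 (x = 6). Shared: x=6 y=3. PCs: A@1 B@0 C@1
Step 3: thread B executes B1 (y = y + 2). Shared: x=6 y=5. PCs: A@1 B@1 C@1
Step 4: thread C executes C2 (y = y * -1). Shared: x=6 y=-5. PCs: A@1 B@1 C@2
Step 5: thread A executes A2 (x = x - 3). Shared: x=3 y=-5. PCs: A@2 B@1 C@2

Answer: x=3 y=-5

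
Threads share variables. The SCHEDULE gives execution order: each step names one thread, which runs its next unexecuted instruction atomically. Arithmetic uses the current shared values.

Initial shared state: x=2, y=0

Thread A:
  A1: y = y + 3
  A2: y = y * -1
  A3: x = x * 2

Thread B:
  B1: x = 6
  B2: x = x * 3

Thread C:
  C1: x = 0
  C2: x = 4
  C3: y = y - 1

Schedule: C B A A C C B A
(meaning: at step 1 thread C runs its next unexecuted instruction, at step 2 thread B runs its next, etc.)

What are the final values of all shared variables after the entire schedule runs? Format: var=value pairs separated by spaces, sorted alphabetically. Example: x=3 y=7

Step 1: thread C executes C1 (x = 0). Shared: x=0 y=0. PCs: A@0 B@0 C@1
Step 2: thread B executes B1 (x = 6). Shared: x=6 y=0. PCs: A@0 B@1 C@1
Step 3: thread A executes A1 (y = y + 3). Shared: x=6 y=3. PCs: A@1 B@1 C@1
Step 4: thread A executes A2 (y = y * -1). Shared: x=6 y=-3. PCs: A@2 B@1 C@1
Step 5: thread C executes C2 (x = 4). Shared: x=4 y=-3. PCs: A@2 B@1 C@2
Step 6: thread C executes C3 (y = y - 1). Shared: x=4 y=-4. PCs: A@2 B@1 C@3
Step 7: thread B executes B2 (x = x * 3). Shared: x=12 y=-4. PCs: A@2 B@2 C@3
Step 8: thread A executes A3 (x = x * 2). Shared: x=24 y=-4. PCs: A@3 B@2 C@3

Answer: x=24 y=-4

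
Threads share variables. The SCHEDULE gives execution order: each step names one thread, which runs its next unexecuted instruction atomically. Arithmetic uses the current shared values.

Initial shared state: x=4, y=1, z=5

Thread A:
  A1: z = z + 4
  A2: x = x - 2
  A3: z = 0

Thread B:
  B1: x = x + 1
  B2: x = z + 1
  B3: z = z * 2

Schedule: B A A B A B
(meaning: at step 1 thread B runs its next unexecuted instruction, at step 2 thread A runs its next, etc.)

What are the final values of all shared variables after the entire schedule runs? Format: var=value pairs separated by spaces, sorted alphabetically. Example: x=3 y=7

Step 1: thread B executes B1 (x = x + 1). Shared: x=5 y=1 z=5. PCs: A@0 B@1
Step 2: thread A executes A1 (z = z + 4). Shared: x=5 y=1 z=9. PCs: A@1 B@1
Step 3: thread A executes A2 (x = x - 2). Shared: x=3 y=1 z=9. PCs: A@2 B@1
Step 4: thread B executes B2 (x = z + 1). Shared: x=10 y=1 z=9. PCs: A@2 B@2
Step 5: thread A executes A3 (z = 0). Shared: x=10 y=1 z=0. PCs: A@3 B@2
Step 6: thread B executes B3 (z = z * 2). Shared: x=10 y=1 z=0. PCs: A@3 B@3

Answer: x=10 y=1 z=0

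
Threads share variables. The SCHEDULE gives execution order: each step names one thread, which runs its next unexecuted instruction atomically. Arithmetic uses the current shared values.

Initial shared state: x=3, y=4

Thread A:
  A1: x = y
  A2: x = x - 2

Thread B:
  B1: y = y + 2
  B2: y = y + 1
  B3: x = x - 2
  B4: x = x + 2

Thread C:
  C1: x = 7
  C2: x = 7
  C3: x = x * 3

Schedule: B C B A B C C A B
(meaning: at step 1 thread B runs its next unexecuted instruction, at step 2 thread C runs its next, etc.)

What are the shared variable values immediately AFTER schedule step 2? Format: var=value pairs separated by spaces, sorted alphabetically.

Answer: x=7 y=6

Derivation:
Step 1: thread B executes B1 (y = y + 2). Shared: x=3 y=6. PCs: A@0 B@1 C@0
Step 2: thread C executes C1 (x = 7). Shared: x=7 y=6. PCs: A@0 B@1 C@1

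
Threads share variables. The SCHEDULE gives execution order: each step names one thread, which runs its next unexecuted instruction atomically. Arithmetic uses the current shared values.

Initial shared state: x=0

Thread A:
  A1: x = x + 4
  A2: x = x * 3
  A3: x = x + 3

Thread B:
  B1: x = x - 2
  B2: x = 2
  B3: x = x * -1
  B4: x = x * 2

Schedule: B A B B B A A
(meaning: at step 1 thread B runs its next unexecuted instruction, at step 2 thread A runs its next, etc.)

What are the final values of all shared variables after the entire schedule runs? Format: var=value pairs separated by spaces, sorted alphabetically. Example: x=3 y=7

Answer: x=-9

Derivation:
Step 1: thread B executes B1 (x = x - 2). Shared: x=-2. PCs: A@0 B@1
Step 2: thread A executes A1 (x = x + 4). Shared: x=2. PCs: A@1 B@1
Step 3: thread B executes B2 (x = 2). Shared: x=2. PCs: A@1 B@2
Step 4: thread B executes B3 (x = x * -1). Shared: x=-2. PCs: A@1 B@3
Step 5: thread B executes B4 (x = x * 2). Shared: x=-4. PCs: A@1 B@4
Step 6: thread A executes A2 (x = x * 3). Shared: x=-12. PCs: A@2 B@4
Step 7: thread A executes A3 (x = x + 3). Shared: x=-9. PCs: A@3 B@4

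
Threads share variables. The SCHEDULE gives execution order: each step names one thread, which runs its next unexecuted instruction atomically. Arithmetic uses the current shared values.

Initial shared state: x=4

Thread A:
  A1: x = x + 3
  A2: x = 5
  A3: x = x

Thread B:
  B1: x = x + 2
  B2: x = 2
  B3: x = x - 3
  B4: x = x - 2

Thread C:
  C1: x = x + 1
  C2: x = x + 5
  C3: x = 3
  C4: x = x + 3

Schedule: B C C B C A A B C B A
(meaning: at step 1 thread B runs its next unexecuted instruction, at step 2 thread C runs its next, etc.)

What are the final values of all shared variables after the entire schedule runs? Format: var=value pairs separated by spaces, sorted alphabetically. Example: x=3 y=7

Step 1: thread B executes B1 (x = x + 2). Shared: x=6. PCs: A@0 B@1 C@0
Step 2: thread C executes C1 (x = x + 1). Shared: x=7. PCs: A@0 B@1 C@1
Step 3: thread C executes C2 (x = x + 5). Shared: x=12. PCs: A@0 B@1 C@2
Step 4: thread B executes B2 (x = 2). Shared: x=2. PCs: A@0 B@2 C@2
Step 5: thread C executes C3 (x = 3). Shared: x=3. PCs: A@0 B@2 C@3
Step 6: thread A executes A1 (x = x + 3). Shared: x=6. PCs: A@1 B@2 C@3
Step 7: thread A executes A2 (x = 5). Shared: x=5. PCs: A@2 B@2 C@3
Step 8: thread B executes B3 (x = x - 3). Shared: x=2. PCs: A@2 B@3 C@3
Step 9: thread C executes C4 (x = x + 3). Shared: x=5. PCs: A@2 B@3 C@4
Step 10: thread B executes B4 (x = x - 2). Shared: x=3. PCs: A@2 B@4 C@4
Step 11: thread A executes A3 (x = x). Shared: x=3. PCs: A@3 B@4 C@4

Answer: x=3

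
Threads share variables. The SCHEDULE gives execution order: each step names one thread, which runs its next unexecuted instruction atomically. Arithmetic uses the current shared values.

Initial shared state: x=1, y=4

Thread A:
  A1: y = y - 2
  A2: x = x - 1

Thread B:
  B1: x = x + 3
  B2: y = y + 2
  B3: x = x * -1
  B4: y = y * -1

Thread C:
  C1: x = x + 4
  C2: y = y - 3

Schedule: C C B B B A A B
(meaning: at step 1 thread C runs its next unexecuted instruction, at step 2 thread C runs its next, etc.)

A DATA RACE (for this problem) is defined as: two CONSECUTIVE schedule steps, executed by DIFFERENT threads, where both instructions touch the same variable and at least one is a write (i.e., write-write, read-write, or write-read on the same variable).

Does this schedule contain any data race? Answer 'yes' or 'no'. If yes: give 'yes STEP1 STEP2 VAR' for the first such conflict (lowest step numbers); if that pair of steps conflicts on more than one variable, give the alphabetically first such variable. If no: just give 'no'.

Answer: no

Derivation:
Steps 1,2: same thread (C). No race.
Steps 2,3: C(r=y,w=y) vs B(r=x,w=x). No conflict.
Steps 3,4: same thread (B). No race.
Steps 4,5: same thread (B). No race.
Steps 5,6: B(r=x,w=x) vs A(r=y,w=y). No conflict.
Steps 6,7: same thread (A). No race.
Steps 7,8: A(r=x,w=x) vs B(r=y,w=y). No conflict.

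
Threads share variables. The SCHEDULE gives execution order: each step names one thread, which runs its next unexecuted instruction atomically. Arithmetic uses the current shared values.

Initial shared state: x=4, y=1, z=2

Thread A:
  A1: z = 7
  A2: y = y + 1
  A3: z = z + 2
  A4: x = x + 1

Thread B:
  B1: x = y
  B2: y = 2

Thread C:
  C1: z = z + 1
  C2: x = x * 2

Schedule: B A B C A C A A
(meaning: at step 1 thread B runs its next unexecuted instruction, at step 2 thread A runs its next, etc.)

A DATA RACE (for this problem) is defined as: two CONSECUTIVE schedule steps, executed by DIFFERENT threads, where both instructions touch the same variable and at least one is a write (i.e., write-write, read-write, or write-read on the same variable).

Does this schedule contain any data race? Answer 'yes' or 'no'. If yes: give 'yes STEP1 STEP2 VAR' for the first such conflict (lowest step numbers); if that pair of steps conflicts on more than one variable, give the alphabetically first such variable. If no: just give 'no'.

Steps 1,2: B(r=y,w=x) vs A(r=-,w=z). No conflict.
Steps 2,3: A(r=-,w=z) vs B(r=-,w=y). No conflict.
Steps 3,4: B(r=-,w=y) vs C(r=z,w=z). No conflict.
Steps 4,5: C(r=z,w=z) vs A(r=y,w=y). No conflict.
Steps 5,6: A(r=y,w=y) vs C(r=x,w=x). No conflict.
Steps 6,7: C(r=x,w=x) vs A(r=z,w=z). No conflict.
Steps 7,8: same thread (A). No race.

Answer: no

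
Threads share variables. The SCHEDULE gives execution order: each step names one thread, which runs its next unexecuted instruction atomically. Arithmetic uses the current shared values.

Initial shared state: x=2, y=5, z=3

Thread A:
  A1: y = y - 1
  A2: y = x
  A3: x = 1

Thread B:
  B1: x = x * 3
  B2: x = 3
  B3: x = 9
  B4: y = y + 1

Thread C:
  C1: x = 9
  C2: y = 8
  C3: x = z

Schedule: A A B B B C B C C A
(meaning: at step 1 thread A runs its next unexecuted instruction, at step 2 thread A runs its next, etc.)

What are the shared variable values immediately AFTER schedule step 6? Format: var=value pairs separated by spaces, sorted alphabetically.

Answer: x=9 y=2 z=3

Derivation:
Step 1: thread A executes A1 (y = y - 1). Shared: x=2 y=4 z=3. PCs: A@1 B@0 C@0
Step 2: thread A executes A2 (y = x). Shared: x=2 y=2 z=3. PCs: A@2 B@0 C@0
Step 3: thread B executes B1 (x = x * 3). Shared: x=6 y=2 z=3. PCs: A@2 B@1 C@0
Step 4: thread B executes B2 (x = 3). Shared: x=3 y=2 z=3. PCs: A@2 B@2 C@0
Step 5: thread B executes B3 (x = 9). Shared: x=9 y=2 z=3. PCs: A@2 B@3 C@0
Step 6: thread C executes C1 (x = 9). Shared: x=9 y=2 z=3. PCs: A@2 B@3 C@1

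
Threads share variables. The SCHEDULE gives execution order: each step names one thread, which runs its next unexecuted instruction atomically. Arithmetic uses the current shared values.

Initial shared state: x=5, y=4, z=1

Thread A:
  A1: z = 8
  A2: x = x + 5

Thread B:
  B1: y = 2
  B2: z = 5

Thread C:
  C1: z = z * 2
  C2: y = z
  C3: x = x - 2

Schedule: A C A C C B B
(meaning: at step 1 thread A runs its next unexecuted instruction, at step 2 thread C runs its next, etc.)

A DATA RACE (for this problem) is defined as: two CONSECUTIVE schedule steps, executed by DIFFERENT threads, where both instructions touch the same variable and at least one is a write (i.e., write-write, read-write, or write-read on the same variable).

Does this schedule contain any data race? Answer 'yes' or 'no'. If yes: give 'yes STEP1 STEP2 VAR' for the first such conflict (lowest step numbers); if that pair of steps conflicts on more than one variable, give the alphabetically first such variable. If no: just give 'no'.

Answer: yes 1 2 z

Derivation:
Steps 1,2: A(z = 8) vs C(z = z * 2). RACE on z (W-W).
Steps 2,3: C(r=z,w=z) vs A(r=x,w=x). No conflict.
Steps 3,4: A(r=x,w=x) vs C(r=z,w=y). No conflict.
Steps 4,5: same thread (C). No race.
Steps 5,6: C(r=x,w=x) vs B(r=-,w=y). No conflict.
Steps 6,7: same thread (B). No race.
First conflict at steps 1,2.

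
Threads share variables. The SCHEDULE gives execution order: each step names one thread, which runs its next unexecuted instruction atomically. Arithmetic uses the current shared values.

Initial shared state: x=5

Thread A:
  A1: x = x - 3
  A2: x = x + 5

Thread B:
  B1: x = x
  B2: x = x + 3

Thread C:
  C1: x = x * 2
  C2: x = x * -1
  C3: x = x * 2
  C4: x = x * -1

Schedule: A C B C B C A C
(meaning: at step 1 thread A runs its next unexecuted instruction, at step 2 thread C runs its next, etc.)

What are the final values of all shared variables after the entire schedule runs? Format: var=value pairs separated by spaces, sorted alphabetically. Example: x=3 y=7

Step 1: thread A executes A1 (x = x - 3). Shared: x=2. PCs: A@1 B@0 C@0
Step 2: thread C executes C1 (x = x * 2). Shared: x=4. PCs: A@1 B@0 C@1
Step 3: thread B executes B1 (x = x). Shared: x=4. PCs: A@1 B@1 C@1
Step 4: thread C executes C2 (x = x * -1). Shared: x=-4. PCs: A@1 B@1 C@2
Step 5: thread B executes B2 (x = x + 3). Shared: x=-1. PCs: A@1 B@2 C@2
Step 6: thread C executes C3 (x = x * 2). Shared: x=-2. PCs: A@1 B@2 C@3
Step 7: thread A executes A2 (x = x + 5). Shared: x=3. PCs: A@2 B@2 C@3
Step 8: thread C executes C4 (x = x * -1). Shared: x=-3. PCs: A@2 B@2 C@4

Answer: x=-3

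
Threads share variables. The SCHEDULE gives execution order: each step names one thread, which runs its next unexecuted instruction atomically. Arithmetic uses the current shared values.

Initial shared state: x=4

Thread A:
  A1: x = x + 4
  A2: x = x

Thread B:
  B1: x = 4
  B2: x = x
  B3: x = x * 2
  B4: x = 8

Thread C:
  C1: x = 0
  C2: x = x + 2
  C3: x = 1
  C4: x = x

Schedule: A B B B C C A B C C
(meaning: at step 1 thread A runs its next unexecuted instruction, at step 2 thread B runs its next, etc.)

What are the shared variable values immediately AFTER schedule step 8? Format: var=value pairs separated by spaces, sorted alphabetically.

Answer: x=8

Derivation:
Step 1: thread A executes A1 (x = x + 4). Shared: x=8. PCs: A@1 B@0 C@0
Step 2: thread B executes B1 (x = 4). Shared: x=4. PCs: A@1 B@1 C@0
Step 3: thread B executes B2 (x = x). Shared: x=4. PCs: A@1 B@2 C@0
Step 4: thread B executes B3 (x = x * 2). Shared: x=8. PCs: A@1 B@3 C@0
Step 5: thread C executes C1 (x = 0). Shared: x=0. PCs: A@1 B@3 C@1
Step 6: thread C executes C2 (x = x + 2). Shared: x=2. PCs: A@1 B@3 C@2
Step 7: thread A executes A2 (x = x). Shared: x=2. PCs: A@2 B@3 C@2
Step 8: thread B executes B4 (x = 8). Shared: x=8. PCs: A@2 B@4 C@2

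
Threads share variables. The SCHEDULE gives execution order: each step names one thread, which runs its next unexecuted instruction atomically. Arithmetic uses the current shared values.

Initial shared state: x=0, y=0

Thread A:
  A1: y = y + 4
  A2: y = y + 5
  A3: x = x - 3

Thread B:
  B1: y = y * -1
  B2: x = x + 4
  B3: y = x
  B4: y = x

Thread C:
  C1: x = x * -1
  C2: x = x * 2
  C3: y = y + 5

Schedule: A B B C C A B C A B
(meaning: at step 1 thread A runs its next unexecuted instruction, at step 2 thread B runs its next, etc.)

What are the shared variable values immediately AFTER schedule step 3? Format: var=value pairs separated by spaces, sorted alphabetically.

Answer: x=4 y=-4

Derivation:
Step 1: thread A executes A1 (y = y + 4). Shared: x=0 y=4. PCs: A@1 B@0 C@0
Step 2: thread B executes B1 (y = y * -1). Shared: x=0 y=-4. PCs: A@1 B@1 C@0
Step 3: thread B executes B2 (x = x + 4). Shared: x=4 y=-4. PCs: A@1 B@2 C@0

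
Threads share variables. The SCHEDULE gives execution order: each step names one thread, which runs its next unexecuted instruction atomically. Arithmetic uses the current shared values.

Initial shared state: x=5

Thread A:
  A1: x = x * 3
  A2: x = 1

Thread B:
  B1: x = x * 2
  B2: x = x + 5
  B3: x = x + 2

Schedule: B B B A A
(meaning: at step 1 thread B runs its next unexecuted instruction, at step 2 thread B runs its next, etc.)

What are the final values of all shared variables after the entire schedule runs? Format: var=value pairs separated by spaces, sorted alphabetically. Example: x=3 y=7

Answer: x=1

Derivation:
Step 1: thread B executes B1 (x = x * 2). Shared: x=10. PCs: A@0 B@1
Step 2: thread B executes B2 (x = x + 5). Shared: x=15. PCs: A@0 B@2
Step 3: thread B executes B3 (x = x + 2). Shared: x=17. PCs: A@0 B@3
Step 4: thread A executes A1 (x = x * 3). Shared: x=51. PCs: A@1 B@3
Step 5: thread A executes A2 (x = 1). Shared: x=1. PCs: A@2 B@3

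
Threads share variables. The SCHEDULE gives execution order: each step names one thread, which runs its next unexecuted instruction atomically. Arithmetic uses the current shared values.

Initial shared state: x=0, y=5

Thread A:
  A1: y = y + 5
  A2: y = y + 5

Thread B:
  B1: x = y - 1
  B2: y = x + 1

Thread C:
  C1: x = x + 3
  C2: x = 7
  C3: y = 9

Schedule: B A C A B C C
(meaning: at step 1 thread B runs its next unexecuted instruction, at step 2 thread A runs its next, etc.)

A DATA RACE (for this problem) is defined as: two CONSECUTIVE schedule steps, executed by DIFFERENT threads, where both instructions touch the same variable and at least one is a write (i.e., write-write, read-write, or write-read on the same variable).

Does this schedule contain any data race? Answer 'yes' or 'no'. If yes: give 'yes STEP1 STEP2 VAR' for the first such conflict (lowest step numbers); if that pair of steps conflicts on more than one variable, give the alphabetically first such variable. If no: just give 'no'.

Steps 1,2: B(x = y - 1) vs A(y = y + 5). RACE on y (R-W).
Steps 2,3: A(r=y,w=y) vs C(r=x,w=x). No conflict.
Steps 3,4: C(r=x,w=x) vs A(r=y,w=y). No conflict.
Steps 4,5: A(y = y + 5) vs B(y = x + 1). RACE on y (W-W).
Steps 5,6: B(y = x + 1) vs C(x = 7). RACE on x (R-W).
Steps 6,7: same thread (C). No race.
First conflict at steps 1,2.

Answer: yes 1 2 y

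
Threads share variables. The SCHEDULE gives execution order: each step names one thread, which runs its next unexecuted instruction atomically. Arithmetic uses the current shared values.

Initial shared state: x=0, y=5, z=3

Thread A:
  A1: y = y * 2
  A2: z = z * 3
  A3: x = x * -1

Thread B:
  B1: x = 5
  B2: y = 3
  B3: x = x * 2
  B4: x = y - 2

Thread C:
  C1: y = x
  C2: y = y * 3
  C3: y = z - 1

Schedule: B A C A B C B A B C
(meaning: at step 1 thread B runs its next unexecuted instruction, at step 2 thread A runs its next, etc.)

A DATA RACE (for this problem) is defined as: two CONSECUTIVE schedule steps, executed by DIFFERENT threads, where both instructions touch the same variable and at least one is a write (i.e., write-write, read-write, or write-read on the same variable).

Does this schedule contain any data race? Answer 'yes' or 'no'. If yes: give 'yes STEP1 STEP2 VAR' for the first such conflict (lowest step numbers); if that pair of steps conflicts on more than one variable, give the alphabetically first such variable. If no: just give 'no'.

Steps 1,2: B(r=-,w=x) vs A(r=y,w=y). No conflict.
Steps 2,3: A(y = y * 2) vs C(y = x). RACE on y (W-W).
Steps 3,4: C(r=x,w=y) vs A(r=z,w=z). No conflict.
Steps 4,5: A(r=z,w=z) vs B(r=-,w=y). No conflict.
Steps 5,6: B(y = 3) vs C(y = y * 3). RACE on y (W-W).
Steps 6,7: C(r=y,w=y) vs B(r=x,w=x). No conflict.
Steps 7,8: B(x = x * 2) vs A(x = x * -1). RACE on x (W-W).
Steps 8,9: A(x = x * -1) vs B(x = y - 2). RACE on x (W-W).
Steps 9,10: B(x = y - 2) vs C(y = z - 1). RACE on y (R-W).
First conflict at steps 2,3.

Answer: yes 2 3 y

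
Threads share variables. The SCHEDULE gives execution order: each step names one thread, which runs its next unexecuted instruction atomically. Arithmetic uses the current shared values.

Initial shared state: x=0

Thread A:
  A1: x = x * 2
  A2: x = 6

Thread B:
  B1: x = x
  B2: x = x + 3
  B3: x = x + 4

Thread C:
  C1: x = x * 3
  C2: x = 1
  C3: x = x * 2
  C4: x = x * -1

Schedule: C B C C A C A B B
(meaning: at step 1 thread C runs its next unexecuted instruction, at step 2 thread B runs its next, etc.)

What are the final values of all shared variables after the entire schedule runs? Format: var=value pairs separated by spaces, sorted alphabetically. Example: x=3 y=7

Step 1: thread C executes C1 (x = x * 3). Shared: x=0. PCs: A@0 B@0 C@1
Step 2: thread B executes B1 (x = x). Shared: x=0. PCs: A@0 B@1 C@1
Step 3: thread C executes C2 (x = 1). Shared: x=1. PCs: A@0 B@1 C@2
Step 4: thread C executes C3 (x = x * 2). Shared: x=2. PCs: A@0 B@1 C@3
Step 5: thread A executes A1 (x = x * 2). Shared: x=4. PCs: A@1 B@1 C@3
Step 6: thread C executes C4 (x = x * -1). Shared: x=-4. PCs: A@1 B@1 C@4
Step 7: thread A executes A2 (x = 6). Shared: x=6. PCs: A@2 B@1 C@4
Step 8: thread B executes B2 (x = x + 3). Shared: x=9. PCs: A@2 B@2 C@4
Step 9: thread B executes B3 (x = x + 4). Shared: x=13. PCs: A@2 B@3 C@4

Answer: x=13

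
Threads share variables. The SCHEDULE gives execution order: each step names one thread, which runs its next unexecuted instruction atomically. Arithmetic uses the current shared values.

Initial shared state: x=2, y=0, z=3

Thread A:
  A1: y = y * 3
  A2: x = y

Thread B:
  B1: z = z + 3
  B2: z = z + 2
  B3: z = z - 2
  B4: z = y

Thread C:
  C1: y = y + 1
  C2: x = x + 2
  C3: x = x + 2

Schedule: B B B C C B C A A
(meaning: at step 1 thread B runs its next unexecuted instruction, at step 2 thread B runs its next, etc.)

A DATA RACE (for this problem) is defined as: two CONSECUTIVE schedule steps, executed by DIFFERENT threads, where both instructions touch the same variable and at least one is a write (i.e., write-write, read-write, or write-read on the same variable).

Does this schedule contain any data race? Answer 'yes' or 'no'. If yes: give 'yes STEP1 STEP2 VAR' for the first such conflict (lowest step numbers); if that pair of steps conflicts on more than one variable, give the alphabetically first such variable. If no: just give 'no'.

Answer: no

Derivation:
Steps 1,2: same thread (B). No race.
Steps 2,3: same thread (B). No race.
Steps 3,4: B(r=z,w=z) vs C(r=y,w=y). No conflict.
Steps 4,5: same thread (C). No race.
Steps 5,6: C(r=x,w=x) vs B(r=y,w=z). No conflict.
Steps 6,7: B(r=y,w=z) vs C(r=x,w=x). No conflict.
Steps 7,8: C(r=x,w=x) vs A(r=y,w=y). No conflict.
Steps 8,9: same thread (A). No race.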